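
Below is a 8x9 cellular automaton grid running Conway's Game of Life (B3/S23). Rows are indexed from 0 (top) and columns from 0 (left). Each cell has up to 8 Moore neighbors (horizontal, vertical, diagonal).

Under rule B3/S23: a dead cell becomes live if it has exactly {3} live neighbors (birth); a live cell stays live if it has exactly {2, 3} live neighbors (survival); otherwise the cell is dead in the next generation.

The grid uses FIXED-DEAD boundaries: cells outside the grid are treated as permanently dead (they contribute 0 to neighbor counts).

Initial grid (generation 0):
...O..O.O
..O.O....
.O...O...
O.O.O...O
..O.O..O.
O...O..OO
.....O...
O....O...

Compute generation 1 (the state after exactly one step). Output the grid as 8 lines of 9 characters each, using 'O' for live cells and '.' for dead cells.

Simulating step by step:
Generation 0 (given above): 21 live cells
Generation 1: 24 live cells
(generation 1 grid is the final answer)

Answer: ...O.....
..OOOO...
.OO.OO...
..O.OO...
....OO.O.
...OOOOOO
....OOO..
.........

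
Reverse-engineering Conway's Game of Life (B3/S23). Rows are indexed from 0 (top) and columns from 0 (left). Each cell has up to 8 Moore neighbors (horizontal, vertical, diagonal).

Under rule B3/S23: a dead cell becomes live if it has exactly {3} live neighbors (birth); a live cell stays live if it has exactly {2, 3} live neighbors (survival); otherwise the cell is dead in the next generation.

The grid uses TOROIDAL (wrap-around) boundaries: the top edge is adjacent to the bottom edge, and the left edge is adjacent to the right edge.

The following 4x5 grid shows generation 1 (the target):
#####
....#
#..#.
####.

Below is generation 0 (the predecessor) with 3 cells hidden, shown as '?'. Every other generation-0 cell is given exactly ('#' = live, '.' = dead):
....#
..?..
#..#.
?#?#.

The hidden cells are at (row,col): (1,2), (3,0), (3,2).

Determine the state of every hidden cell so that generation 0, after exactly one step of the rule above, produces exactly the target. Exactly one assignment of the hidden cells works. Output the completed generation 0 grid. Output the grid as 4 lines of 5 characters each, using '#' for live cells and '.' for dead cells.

Answer: ....#
.....
#..#.
####.

Derivation:
Hidden generation-0 cells (in order): (1,2), (3,0), (3,2).
A hidden cell only influences target cells in its own 3x3 neighborhood. Try each of the 2^3 = 8 assignments, step the completed generation 0 forward once under B3/S23, and compare with the target:
  (1,2)=. (3,0)=. (3,2)=. -> step gives (0,0)='.' but target has '#' -> reject
  (1,2)=. (3,0)=. (3,2)=# -> step gives (0,0)='.' but target has '#' -> reject
  (1,2)=. (3,0)=# (3,2)=. -> step gives (0,1)='.' but target has '#' -> reject
  (1,2)=. (3,0)=# (3,2)=# -> step reproduces the target at every cell -> ACCEPT
  (1,2)=# (3,0)=. (3,2)=. -> step gives (0,0)='.' but target has '#' -> reject
  (1,2)=# (3,0)=. (3,2)=# -> step gives (0,0)='.' but target has '#' -> reject
  (1,2)=# (3,0)=# (3,2)=. -> step gives (1,3)='#' but target has '.' -> reject
  (1,2)=# (3,0)=# (3,2)=# -> step gives (0,1)='.' but target has '#' -> reject
Unique solution: (1,2)=dead, (3,0)=live, (3,2)=live.
Check: live-neighbor counts of every cell in the completed generation 0:
33332
21123
24424
33335
Applying B3/S23 to generation 0 with these counts gives:
#####
....#
#..#.
####.
which matches the target exactly.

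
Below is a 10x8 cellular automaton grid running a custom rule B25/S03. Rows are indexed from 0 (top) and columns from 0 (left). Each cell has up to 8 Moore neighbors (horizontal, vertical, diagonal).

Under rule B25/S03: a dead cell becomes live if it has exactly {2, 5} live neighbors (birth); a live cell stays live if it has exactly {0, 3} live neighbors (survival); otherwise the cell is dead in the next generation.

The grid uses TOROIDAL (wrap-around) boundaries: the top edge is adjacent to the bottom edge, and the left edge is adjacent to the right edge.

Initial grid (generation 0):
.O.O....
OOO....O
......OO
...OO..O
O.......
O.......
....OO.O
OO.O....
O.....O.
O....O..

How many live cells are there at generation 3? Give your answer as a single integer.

Simulating step by step:
Generation 0 (given above): 23 live cells
Generation 1: 32 live cells
O...O.O.
.OOO...O
O...OOO.
.....O.O
.O.OO...
.O..OOO.
..OO..O.
O.O.....
O.O.OO..
..O.O.O.
Generation 2: 30 live cells
...O....
.O.O.O..
O...OO..
.OO.O...
.....O.O
O.OO...O
O.OO....
.OOO..O.
.O.O.OO.
O..OO...
Generation 3: 25 live cells
OO.OOO..
O...O.O.
.....OO.
....O..O
........
O.OO...O
O.....O.
........
.O..OO..
.O.O..OO
Population at generation 3: 25

Answer: 25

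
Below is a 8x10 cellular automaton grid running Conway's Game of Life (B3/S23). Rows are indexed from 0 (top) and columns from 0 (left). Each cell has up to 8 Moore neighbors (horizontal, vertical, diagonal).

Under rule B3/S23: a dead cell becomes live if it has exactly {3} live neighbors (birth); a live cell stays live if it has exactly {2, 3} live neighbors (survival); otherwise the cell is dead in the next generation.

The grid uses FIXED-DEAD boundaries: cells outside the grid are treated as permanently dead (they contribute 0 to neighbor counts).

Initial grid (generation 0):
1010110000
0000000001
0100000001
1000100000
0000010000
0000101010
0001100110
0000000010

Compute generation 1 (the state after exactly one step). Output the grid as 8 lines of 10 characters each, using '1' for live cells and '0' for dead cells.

Answer: 0000000000
0100000000
0000000000
0000000000
0000110000
0001101010
0001110011
0000000110

Derivation:
Simulating step by step:
Generation 0 (given above): 18 live cells
Generation 1: 14 live cells
(generation 1 grid is the final answer)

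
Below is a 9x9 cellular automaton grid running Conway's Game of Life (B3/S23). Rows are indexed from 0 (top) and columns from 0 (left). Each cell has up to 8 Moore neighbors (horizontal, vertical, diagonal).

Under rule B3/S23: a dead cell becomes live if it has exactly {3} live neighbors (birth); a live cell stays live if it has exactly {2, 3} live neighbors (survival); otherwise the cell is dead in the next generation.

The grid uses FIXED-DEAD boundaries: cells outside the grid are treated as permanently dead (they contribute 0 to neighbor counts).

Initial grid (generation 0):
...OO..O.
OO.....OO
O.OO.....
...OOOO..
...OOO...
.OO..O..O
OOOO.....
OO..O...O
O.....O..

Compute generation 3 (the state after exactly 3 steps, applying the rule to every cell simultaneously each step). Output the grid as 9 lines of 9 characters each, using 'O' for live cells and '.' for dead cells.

Answer: .OOOO....
O....OOOO
O......O.
...O.OOO.
.....OO..
...OO....
..O..O...
..O.O....
...O.....

Derivation:
Simulating step by step:
Generation 0 (given above): 31 live cells
Generation 1: 21 live cells
.......OO
OO..O..OO
O.OO.OOO.
......O..
.........
O....O...
...OO....
...O.....
OO.......
Generation 2: 23 live cells
.......OO
OOOOOO...
O.OOOO..O
.....OOO.
.........
....O....
...OO....
..OOO....
.........
Generation 3: 24 live cells
(generation 3 grid is the final answer)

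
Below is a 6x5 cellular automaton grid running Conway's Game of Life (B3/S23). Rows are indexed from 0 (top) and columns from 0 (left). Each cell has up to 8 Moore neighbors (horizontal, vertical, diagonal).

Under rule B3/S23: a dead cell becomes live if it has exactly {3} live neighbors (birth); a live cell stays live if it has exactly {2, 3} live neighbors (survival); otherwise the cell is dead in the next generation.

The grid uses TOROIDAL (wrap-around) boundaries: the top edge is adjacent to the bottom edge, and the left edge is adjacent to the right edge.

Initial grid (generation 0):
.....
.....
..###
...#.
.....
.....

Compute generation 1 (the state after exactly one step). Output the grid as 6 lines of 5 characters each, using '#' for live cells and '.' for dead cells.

Answer: .....
...#.
..###
..###
.....
.....

Derivation:
Simulating step by step:
Generation 0 (given above): 4 live cells
Generation 1: 7 live cells
(generation 1 grid is the final answer)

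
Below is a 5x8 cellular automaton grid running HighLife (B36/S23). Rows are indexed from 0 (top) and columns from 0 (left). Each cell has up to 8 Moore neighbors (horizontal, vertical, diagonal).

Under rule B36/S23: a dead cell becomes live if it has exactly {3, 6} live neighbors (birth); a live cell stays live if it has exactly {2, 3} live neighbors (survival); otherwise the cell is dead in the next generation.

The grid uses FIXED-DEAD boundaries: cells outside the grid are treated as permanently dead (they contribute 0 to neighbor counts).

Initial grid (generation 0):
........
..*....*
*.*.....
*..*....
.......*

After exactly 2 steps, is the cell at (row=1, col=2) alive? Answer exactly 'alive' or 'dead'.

Answer: alive

Derivation:
Simulating step by step:
Generation 0 (given above): 7 live cells
Generation 1: 4 live cells
........
.*......
..**....
.*......
........
Generation 2: 4 live cells
........
..*.....
.**.....
..*.....
........

Cell (1,2) at generation 2: 1 -> alive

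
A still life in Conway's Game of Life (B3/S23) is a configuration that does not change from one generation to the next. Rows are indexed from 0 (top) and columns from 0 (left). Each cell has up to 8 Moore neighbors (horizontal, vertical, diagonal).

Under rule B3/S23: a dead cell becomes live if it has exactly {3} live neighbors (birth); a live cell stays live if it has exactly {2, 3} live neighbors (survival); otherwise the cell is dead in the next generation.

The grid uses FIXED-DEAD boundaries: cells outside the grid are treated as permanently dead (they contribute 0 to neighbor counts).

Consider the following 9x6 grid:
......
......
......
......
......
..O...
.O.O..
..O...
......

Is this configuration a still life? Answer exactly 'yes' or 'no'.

Answer: yes

Derivation:
Compute generation 1 and compare to generation 0 (given above):
Generation 1:
......
......
......
......
......
..O...
.O.O..
..O...
......
The grids are IDENTICAL -> still life.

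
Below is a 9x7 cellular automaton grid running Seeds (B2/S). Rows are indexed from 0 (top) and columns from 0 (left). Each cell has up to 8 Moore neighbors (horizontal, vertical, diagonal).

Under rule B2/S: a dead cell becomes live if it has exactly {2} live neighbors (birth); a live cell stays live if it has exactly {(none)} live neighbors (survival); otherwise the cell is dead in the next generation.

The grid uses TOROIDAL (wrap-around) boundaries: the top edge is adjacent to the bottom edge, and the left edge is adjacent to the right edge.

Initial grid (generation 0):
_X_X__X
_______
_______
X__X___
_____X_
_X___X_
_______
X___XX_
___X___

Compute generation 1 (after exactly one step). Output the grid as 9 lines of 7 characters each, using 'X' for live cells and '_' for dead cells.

Answer: X___X__
X_X____
_______
____X_X
XXX____
____X_X
XX_____
___X__X
_X_____

Derivation:
Simulating step by step:
Generation 0 (given above): 12 live cells
Generation 1: 16 live cells
(generation 1 grid is the final answer)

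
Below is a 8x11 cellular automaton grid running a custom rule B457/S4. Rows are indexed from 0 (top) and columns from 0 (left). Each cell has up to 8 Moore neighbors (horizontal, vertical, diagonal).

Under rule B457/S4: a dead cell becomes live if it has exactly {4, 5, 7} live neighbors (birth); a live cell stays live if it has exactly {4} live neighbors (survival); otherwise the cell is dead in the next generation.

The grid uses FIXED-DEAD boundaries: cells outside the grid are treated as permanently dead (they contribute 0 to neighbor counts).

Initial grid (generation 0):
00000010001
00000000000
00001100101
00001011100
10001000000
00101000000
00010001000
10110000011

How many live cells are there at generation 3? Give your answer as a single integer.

Answer: 0

Derivation:
Simulating step by step:
Generation 0 (given above): 21 live cells
Generation 1: 7 live cells
00000000000
00000000000
00000001000
00000100000
00010100000
00010000000
00110000000
00000000000
Generation 2: 3 live cells
00000000000
00000000000
00000000000
00000000000
00001000000
00101000000
00000000000
00000000000
Generation 3: 0 live cells
00000000000
00000000000
00000000000
00000000000
00000000000
00000000000
00000000000
00000000000
Population at generation 3: 0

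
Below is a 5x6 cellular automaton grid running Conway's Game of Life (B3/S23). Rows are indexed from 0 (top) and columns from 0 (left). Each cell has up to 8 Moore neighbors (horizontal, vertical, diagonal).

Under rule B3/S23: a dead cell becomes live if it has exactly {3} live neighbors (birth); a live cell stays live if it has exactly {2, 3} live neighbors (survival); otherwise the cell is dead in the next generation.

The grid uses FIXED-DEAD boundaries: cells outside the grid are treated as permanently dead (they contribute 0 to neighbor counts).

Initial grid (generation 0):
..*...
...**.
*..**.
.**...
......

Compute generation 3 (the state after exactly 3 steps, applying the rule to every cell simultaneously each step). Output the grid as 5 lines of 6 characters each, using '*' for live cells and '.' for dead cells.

Simulating step by step:
Generation 0 (given above): 8 live cells
Generation 1: 8 live cells
...*..
..*.*.
.*..*.
.***..
......
Generation 2: 9 live cells
...*..
..*.*.
.*..*.
.***..
..*...
Generation 3: 10 live cells
(generation 3 grid is the final answer)

Answer: ...*..
..*.*.
.*..*.
.*.*..
.***..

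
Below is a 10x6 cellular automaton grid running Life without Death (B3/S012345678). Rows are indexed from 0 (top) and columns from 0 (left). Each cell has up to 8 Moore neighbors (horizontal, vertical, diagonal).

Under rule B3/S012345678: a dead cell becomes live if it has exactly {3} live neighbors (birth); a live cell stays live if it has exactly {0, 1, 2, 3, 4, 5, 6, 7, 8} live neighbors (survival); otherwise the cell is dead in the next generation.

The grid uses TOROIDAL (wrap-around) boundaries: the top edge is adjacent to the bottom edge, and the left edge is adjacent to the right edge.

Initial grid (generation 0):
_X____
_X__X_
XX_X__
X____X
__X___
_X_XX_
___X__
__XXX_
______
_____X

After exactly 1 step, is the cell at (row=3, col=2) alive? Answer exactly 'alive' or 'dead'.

Answer: alive

Derivation:
Simulating step by step:
Generation 0 (given above): 17 live cells
Generation 1: 28 live cells
XX____
_X__X_
XXXXX_
X_X__X
XXXXXX
_X_XX_
___X__
__XXX_
___XX_
_____X

Cell (3,2) at generation 1: 1 -> alive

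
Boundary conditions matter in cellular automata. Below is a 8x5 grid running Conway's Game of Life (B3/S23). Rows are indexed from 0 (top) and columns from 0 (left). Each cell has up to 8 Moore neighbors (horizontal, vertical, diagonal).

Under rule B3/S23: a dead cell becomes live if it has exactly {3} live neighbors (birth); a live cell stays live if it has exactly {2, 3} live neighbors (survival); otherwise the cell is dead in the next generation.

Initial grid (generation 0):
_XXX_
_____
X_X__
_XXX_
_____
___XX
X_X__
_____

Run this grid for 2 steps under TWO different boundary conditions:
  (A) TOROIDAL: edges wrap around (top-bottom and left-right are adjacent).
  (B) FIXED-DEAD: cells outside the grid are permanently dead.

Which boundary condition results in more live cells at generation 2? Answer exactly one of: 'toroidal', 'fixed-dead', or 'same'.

Answer: toroidal

Derivation:
Under TOROIDAL boundary, generation 2:
__XX_
___X_
_X__X
_X__X
X___X
X____
__X__
__XXX
Population = 14

Under FIXED-DEAD boundary, generation 2:
_____
___X_
_X__X
_X__X
____X
___XX
_____
_____
Population = 8

Comparison: toroidal=14, fixed-dead=8 -> toroidal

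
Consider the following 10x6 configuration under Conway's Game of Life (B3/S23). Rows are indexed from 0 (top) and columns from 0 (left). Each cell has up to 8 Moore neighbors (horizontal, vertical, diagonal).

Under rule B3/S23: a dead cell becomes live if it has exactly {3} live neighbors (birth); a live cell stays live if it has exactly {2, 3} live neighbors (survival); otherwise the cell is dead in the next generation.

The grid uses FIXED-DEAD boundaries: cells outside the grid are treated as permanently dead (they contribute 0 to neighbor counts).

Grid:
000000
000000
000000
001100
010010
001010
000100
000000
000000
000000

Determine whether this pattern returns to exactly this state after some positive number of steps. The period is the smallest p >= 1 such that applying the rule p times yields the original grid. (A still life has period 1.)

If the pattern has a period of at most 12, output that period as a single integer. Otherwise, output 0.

Simulating and comparing each generation to the original:
Gen 0 (original, given above): 7 live cells
Gen 1: 7 live cells, MATCHES original -> period = 1

Answer: 1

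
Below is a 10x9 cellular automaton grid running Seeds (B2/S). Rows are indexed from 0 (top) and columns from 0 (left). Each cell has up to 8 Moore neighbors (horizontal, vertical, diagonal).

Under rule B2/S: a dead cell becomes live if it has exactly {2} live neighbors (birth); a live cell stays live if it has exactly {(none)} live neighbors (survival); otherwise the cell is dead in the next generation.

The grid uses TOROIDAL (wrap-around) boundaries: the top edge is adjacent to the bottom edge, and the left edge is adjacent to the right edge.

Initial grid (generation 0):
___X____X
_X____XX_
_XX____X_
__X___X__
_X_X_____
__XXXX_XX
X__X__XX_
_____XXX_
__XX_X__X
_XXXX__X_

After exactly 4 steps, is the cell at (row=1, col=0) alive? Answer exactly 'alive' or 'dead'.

Simulating step by step:
Generation 0 (given above): 34 live cells
Generation 1: 16 live cells
_____X___
___X_____
X__X_X__X
X______X_
X_______X
_________
_X_______
XX_______
X________
_____XX__
Generation 2: 22 live cells
_________
X_X__XX_X
_XX___XX_
____X_X__
_X_____X_
_X______X
__X______
__X_____X
_____XX_X
____X____
Generation 3: 30 live cells
XX_XX_XXX
___X_____
____X____
X__X____X
__X__XX_X
_______X_
___X___XX
XX_X_XX__
X__XX____
______XX_
Generation 4: 18 live cells
_________
_X____X__
X_X_____X
_XX___X__
_X_XX____
X_XXXX___
_X___X___
_________
_________
_________

Cell (1,0) at generation 4: 0 -> dead

Answer: dead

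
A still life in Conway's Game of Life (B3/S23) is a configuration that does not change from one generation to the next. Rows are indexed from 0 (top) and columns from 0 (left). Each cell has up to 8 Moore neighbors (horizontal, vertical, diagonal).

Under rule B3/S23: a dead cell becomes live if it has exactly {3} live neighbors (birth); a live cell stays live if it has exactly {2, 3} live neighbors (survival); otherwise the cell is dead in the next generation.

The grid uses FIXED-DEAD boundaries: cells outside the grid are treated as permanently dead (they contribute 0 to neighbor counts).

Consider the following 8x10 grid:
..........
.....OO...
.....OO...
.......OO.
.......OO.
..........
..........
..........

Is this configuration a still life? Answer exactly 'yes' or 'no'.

Answer: no

Derivation:
Compute generation 1 and compare to generation 0 (given above):
Generation 1:
..........
.....OO...
.....O....
........O.
.......OO.
..........
..........
..........
Cell (2,6) differs: gen0=1 vs gen1=0 -> NOT a still life.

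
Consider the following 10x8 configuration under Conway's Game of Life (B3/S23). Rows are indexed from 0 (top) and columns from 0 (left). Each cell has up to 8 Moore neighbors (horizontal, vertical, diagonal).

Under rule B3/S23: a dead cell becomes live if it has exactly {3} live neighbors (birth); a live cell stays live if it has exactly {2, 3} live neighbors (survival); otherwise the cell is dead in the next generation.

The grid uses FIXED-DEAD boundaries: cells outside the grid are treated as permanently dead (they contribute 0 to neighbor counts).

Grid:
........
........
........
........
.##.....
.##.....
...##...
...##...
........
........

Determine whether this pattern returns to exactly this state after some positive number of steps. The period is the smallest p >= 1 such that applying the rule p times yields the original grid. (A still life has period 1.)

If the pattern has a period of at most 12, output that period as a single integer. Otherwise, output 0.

Answer: 2

Derivation:
Simulating and comparing each generation to the original:
Gen 0 (original, given above): 8 live cells
Gen 1: 6 live cells, differs from original
Gen 2: 8 live cells, MATCHES original -> period = 2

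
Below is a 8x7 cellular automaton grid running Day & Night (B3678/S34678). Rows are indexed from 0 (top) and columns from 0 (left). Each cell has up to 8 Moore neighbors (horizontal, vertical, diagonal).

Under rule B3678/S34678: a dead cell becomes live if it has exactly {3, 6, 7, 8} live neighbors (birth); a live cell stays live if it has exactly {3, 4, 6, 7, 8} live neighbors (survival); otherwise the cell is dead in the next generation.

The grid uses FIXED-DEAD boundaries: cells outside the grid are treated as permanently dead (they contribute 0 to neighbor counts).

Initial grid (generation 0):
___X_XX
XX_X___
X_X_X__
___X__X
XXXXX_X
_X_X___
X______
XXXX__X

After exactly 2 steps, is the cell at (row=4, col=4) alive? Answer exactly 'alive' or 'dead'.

Answer: alive

Derivation:
Simulating step by step:
Generation 0 (given above): 25 live cells
Generation 1: 17 live cells
__X_X__
_X_X_X_
__X____
X______
_X_XXX_
_X_XX__
X__X___
_X_____
Generation 2: 16 live cells
___X___
___XX__
_X_____
_XXXX__
X__XX__
X__X_X_
_X__X__
_______

Cell (4,4) at generation 2: 1 -> alive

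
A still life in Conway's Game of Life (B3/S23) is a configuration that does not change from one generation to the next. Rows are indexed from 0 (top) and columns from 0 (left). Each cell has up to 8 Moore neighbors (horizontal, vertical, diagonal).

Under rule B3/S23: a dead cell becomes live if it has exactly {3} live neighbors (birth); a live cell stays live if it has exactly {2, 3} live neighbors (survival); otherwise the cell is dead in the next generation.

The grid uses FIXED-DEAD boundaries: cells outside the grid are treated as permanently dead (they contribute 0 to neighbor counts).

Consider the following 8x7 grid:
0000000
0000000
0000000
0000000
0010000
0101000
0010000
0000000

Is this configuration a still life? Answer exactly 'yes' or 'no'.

Compute generation 1 and compare to generation 0 (given above):
Generation 1:
0000000
0000000
0000000
0000000
0010000
0101000
0010000
0000000
The grids are IDENTICAL -> still life.

Answer: yes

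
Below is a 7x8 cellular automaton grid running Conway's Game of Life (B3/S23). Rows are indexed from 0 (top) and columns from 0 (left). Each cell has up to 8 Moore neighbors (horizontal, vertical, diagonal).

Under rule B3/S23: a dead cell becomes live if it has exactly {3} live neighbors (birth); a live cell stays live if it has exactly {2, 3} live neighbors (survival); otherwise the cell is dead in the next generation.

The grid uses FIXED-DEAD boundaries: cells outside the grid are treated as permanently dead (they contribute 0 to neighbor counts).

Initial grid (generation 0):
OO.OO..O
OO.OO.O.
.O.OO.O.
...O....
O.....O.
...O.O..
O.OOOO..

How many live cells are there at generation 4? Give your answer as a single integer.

Simulating step by step:
Generation 0 (given above): 24 live cells
Generation 1: 22 live cells
OO.OOO..
......OO
OO......
..OOOO..
....O...
.OOO.OO.
..OO.O..
Generation 2: 27 live cells
....OOO.
..O.OOO.
.OOOOOO.
.OOOOO..
.O....O.
.O...OO.
.O.O.OO.
Generation 3: 19 live cells
...OO.O.
.OO....O
........
O.......
OO.O..O.
OO..O..O
..O.OOO.
Generation 4: 16 live cells
..OO....
..OO....
.O......
OO......
..O.....
O...O..O
.O.OOOO.
Population at generation 4: 16

Answer: 16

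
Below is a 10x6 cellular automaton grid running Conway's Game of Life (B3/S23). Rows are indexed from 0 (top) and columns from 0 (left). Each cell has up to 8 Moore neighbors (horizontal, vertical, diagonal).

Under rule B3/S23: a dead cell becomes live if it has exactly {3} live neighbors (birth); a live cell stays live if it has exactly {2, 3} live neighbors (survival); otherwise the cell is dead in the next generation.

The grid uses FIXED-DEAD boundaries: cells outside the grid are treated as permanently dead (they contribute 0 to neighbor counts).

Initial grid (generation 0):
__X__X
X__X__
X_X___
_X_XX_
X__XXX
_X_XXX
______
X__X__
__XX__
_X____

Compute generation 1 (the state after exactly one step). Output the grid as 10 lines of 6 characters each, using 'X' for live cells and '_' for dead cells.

Simulating step by step:
Generation 0 (given above): 22 live cells
Generation 1: 21 live cells
(generation 1 grid is the final answer)

Answer: ______
__XX__
X_X_X_
XX___X
XX____
__XX_X
__XX__
__XX__
_XXX__
__X___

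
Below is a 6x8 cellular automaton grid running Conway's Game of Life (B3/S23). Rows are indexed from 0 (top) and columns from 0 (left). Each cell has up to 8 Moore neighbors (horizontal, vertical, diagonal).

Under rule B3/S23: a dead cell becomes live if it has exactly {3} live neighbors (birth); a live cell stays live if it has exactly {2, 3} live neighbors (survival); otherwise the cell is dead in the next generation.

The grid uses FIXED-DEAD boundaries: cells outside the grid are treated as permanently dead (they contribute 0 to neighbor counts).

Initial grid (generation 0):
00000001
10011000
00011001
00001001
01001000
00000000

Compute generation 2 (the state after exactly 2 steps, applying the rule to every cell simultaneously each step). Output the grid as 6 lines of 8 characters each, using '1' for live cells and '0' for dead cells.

Answer: 00000000
00001000
00010100
00001100
00000000
00000000

Derivation:
Simulating step by step:
Generation 0 (given above): 11 live cells
Generation 1: 5 live cells
00000000
00011000
00000100
00001100
00000000
00000000
Generation 2: 5 live cells
(generation 2 grid is the final answer)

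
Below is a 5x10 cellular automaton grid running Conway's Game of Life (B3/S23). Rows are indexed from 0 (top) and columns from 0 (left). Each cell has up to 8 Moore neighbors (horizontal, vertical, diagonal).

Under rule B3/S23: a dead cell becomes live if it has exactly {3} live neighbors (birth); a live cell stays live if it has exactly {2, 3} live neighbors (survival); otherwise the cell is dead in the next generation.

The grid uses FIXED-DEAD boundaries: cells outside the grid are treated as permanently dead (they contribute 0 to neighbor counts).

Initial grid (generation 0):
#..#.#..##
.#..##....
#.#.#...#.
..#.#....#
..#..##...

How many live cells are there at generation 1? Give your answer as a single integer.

Simulating step by step:
Generation 0 (given above): 18 live cells
Generation 1: 13 live cells
.....#....
###..#..##
..#.#.....
..#.#.....
...#.#....
Population at generation 1: 13

Answer: 13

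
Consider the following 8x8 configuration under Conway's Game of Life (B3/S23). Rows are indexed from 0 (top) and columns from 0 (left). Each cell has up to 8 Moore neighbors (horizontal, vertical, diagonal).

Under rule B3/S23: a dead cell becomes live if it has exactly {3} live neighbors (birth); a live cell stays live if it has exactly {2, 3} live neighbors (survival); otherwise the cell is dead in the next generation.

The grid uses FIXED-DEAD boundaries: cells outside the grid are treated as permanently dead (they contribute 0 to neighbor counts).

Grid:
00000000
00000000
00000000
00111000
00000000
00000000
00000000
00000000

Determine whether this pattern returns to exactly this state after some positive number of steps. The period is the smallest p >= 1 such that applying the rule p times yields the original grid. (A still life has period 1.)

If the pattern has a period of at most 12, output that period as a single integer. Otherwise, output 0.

Simulating and comparing each generation to the original:
Gen 0 (original, given above): 3 live cells
Gen 1: 3 live cells, differs from original
Gen 2: 3 live cells, MATCHES original -> period = 2

Answer: 2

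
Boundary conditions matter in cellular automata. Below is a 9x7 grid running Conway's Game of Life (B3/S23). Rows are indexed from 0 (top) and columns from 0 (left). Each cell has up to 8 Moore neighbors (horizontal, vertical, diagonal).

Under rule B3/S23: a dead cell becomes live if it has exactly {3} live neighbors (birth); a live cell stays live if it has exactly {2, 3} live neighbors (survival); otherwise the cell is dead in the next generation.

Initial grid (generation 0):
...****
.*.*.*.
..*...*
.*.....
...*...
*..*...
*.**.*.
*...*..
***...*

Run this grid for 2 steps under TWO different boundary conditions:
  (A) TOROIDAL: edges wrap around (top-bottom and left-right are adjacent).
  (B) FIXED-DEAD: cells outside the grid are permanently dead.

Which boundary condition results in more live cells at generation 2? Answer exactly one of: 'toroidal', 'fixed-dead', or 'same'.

Answer: same

Derivation:
Under TOROIDAL boundary, generation 2:
.*.*...
*..*...
*.**...
..**...
.***...
**.*...
****.**
....*..
..***..
Population = 25

Under FIXED-DEAD boundary, generation 2:
..***..
.*.**..
.***...
..**...
.***...
.*.*...
*.**...
*.***..
**.....
Population = 25

Comparison: toroidal=25, fixed-dead=25 -> same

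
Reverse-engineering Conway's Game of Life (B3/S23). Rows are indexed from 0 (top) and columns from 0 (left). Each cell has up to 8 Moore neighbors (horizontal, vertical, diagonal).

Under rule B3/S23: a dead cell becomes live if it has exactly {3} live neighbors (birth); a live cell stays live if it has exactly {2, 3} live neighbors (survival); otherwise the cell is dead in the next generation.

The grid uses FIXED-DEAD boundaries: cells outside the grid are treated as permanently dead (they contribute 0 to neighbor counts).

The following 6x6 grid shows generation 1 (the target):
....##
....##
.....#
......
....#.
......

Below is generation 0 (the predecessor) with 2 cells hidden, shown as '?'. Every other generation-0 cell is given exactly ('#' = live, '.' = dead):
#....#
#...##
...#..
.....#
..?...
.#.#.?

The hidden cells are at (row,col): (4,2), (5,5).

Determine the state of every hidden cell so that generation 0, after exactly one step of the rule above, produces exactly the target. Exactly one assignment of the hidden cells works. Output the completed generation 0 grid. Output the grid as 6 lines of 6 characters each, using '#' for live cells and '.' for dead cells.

Hidden generation-0 cells (in order): (4,2), (5,5).
A hidden cell only influences target cells in its own 3x3 neighborhood. Try each of the 2^2 = 4 assignments, step the completed generation 0 forward once under B3/S23, and compare with the target:
  (4,2)=. (5,5)=. -> step gives (4,4)='.' but target has '#' -> reject
  (4,2)=. (5,5)=# -> step reproduces the target at every cell -> ACCEPT
  (4,2)=# (5,5)=. -> step gives (4,2)='#' but target has '.' -> reject
  (4,2)=# (5,5)=# -> step gives (4,2)='#' but target has '.' -> reject
Unique solution: (4,2)=dead, (5,5)=live.
Check: live-neighbor counts of every cell in the completed generation 0:
120132
121232
111143
001120
112132
102020
Applying B3/S23 to generation 0 with these counts gives:
....##
....##
.....#
......
....#.
......
which matches the target exactly.

Answer: #....#
#...##
...#..
.....#
......
.#.#.#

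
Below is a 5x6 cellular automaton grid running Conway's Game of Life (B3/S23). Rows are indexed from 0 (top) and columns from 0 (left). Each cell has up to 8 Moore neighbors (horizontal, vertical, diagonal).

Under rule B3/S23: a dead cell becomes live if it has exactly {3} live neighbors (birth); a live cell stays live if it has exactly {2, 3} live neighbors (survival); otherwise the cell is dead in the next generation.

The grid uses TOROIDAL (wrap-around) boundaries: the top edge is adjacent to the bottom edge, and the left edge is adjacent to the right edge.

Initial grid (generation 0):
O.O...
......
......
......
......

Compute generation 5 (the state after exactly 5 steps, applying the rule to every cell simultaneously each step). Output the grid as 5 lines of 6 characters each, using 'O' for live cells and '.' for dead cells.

Answer: ......
......
......
......
......

Derivation:
Simulating step by step:
Generation 0 (given above): 2 live cells
Generation 1: 0 live cells
......
......
......
......
......
Generation 2: 0 live cells
......
......
......
......
......
Generation 3: 0 live cells
......
......
......
......
......
Generation 4: 0 live cells
......
......
......
......
......
Generation 5: 0 live cells
(generation 5 grid is the final answer)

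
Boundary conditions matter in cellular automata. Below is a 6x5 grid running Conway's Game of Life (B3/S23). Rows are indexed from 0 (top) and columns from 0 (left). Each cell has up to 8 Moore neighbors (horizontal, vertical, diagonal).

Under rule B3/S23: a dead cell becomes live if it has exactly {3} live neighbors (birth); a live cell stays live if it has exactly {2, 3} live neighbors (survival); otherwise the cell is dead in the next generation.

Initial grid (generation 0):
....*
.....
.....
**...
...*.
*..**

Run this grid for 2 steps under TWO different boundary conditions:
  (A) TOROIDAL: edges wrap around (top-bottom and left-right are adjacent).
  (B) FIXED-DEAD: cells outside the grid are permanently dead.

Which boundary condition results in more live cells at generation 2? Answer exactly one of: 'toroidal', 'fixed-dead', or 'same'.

Under TOROIDAL boundary, generation 2:
*..*.
....*
.....
..*..
.****
*....
Population = 9

Under FIXED-DEAD boundary, generation 2:
.....
.....
.....
.***.
.**.*
.*..*
Population = 8

Comparison: toroidal=9, fixed-dead=8 -> toroidal

Answer: toroidal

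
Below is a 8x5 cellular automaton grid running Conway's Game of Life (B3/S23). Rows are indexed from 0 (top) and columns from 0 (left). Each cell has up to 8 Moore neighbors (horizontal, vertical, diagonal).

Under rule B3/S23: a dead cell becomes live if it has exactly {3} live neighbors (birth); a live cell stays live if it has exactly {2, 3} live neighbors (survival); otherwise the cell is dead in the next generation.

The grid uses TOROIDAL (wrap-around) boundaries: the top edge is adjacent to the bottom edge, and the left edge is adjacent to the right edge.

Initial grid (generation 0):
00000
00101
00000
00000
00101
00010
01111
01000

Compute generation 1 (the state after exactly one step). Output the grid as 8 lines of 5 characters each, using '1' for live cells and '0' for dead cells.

Simulating step by step:
Generation 0 (given above): 10 live cells
Generation 1: 10 live cells
(generation 1 grid is the final answer)

Answer: 00000
00000
00000
00000
00010
11000
11011
11010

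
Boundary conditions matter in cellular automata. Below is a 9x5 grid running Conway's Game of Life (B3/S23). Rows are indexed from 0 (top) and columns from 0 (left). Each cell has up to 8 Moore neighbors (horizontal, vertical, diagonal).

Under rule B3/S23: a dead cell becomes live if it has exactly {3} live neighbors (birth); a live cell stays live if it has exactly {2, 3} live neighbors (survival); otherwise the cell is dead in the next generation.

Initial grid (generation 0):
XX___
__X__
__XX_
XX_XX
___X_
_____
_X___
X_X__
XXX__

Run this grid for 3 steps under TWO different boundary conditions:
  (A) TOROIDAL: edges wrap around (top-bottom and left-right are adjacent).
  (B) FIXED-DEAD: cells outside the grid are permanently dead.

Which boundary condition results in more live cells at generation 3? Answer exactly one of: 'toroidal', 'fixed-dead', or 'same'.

Under TOROIDAL boundary, generation 3:
_XX__
____X
__X_X
__X__
X_X_X
__XX_
X__X_
X_XX_
_____
Population = 16

Under FIXED-DEAD boundary, generation 3:
__XX_
_XX__
_XX_X
_XX_X
_X__X
_X__X
_X_X_
_X___
_____
Population = 17

Comparison: toroidal=16, fixed-dead=17 -> fixed-dead

Answer: fixed-dead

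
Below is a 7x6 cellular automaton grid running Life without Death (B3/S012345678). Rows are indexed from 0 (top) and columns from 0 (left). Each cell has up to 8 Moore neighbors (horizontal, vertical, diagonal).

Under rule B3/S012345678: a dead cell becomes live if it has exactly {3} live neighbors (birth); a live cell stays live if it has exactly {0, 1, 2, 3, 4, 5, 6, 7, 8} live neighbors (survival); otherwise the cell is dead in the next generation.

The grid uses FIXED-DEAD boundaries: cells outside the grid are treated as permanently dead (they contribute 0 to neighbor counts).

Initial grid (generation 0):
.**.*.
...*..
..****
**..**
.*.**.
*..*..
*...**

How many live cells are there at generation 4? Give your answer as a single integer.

Answer: 32

Derivation:
Simulating step by step:
Generation 0 (given above): 20 live cells
Generation 1: 28 live cells
.****.
.*.*.*
.*****
**..**
.*.***
****.*
*...**
Generation 2: 31 live cells
.****.
**.*.*
.*****
**..**
.*.***
****.*
*.****
Generation 3: 32 live cells
*****.
**.*.*
.*****
**..**
.*.***
****.*
*.****
Generation 4: 32 live cells
*****.
**.*.*
.*****
**..**
.*.***
****.*
*.****
Population at generation 4: 32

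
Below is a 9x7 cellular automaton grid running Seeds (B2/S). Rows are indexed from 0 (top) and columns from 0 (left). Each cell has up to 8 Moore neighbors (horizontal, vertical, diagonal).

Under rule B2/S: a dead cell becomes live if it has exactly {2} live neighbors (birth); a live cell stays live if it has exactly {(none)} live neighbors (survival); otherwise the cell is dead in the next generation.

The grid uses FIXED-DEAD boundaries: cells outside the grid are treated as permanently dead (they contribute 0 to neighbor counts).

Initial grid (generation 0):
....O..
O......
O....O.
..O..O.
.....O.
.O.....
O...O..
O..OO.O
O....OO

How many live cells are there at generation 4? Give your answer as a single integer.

Answer: 20

Derivation:
Simulating step by step:
Generation 0 (given above): 17 live cells
Generation 1: 16 live cells
.......
.O..OO.
....O.O
.O.....
.OO.O.O
O...OO.
..O....
.......
.O.O...
Generation 2: 19 live cells
....OO.
...O..O
OOOO...
O...O.O
.......
......O
.O.OOO.
.O.O...
..O....
Generation 3: 14 live cells
...O..O
O......
......O
.....O.
......O
..OO...
O.....O
O....O.
.O.O...
Generation 4: 20 live cells
.......
.....OO
.....O.
.......
..OOOO.
.O...OO
..OOOO.
..O.O.O
O.O.O..
Population at generation 4: 20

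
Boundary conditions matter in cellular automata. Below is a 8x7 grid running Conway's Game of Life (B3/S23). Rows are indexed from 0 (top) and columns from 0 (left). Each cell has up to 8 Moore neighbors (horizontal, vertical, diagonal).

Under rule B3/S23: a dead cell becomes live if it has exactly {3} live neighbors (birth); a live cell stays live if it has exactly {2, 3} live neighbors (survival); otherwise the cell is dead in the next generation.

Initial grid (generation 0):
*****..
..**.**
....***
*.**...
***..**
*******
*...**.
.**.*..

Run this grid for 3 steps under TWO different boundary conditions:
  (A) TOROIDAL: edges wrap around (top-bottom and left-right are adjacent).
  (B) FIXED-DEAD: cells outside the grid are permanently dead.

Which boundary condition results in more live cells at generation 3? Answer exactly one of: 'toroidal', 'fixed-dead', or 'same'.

Answer: toroidal

Derivation:
Under TOROIDAL boundary, generation 3:
.*...*.
.**...*
.......
.**....
.......
.......
.......
*.....*
Population = 9

Under FIXED-DEAD boundary, generation 3:
.......
.......
.**....
.**....
.......
.......
....**.
....**.
Population = 8

Comparison: toroidal=9, fixed-dead=8 -> toroidal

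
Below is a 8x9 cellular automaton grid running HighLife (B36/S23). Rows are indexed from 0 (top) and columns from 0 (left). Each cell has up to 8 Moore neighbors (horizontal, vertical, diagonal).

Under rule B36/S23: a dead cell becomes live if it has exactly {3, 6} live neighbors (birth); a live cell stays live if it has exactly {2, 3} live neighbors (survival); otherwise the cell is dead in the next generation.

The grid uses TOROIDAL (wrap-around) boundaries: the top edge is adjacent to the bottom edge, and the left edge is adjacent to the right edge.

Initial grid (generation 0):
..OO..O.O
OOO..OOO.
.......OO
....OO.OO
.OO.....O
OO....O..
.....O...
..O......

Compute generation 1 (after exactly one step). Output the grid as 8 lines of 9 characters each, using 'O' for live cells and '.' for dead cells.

Simulating step by step:
Generation 0 (given above): 24 live cells
Generation 1: 25 live cells
(generation 1 grid is the final answer)

Answer: O..O.OO.O
OOOO.O...
.O..O.O..
......O..
.OO..OO.O
OOO......
.O.......
..OO.....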